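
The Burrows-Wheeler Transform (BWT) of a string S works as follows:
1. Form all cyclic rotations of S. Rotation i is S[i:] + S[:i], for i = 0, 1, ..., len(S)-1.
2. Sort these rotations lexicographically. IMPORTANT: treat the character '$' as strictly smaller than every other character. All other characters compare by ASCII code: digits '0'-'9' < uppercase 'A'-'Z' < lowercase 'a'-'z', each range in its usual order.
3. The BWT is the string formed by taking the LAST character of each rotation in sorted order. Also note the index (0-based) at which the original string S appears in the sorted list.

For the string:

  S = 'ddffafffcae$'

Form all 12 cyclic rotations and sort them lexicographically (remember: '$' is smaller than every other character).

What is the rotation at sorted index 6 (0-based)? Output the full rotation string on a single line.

Answer: e$ddffafffca

Derivation:
All 12 rotations (rotation i = S[i:]+S[:i]):
  rot[0] = ddffafffcae$
  rot[1] = dffafffcae$d
  rot[2] = ffafffcae$dd
  rot[3] = fafffcae$ddf
  rot[4] = afffcae$ddff
  rot[5] = fffcae$ddffa
  rot[6] = ffcae$ddffaf
  rot[7] = fcae$ddffaff
  rot[8] = cae$ddffafff
  rot[9] = ae$ddffafffc
  rot[10] = e$ddffafffca
  rot[11] = $ddffafffcae
Sorted (with $ < everything):
  sorted[0] = $ddffafffcae
  sorted[1] = ae$ddffafffc
  sorted[2] = afffcae$ddff
  sorted[3] = cae$ddffafff
  sorted[4] = ddffafffcae$
  sorted[5] = dffafffcae$d
  sorted[6] = e$ddffafffca
  sorted[7] = fafffcae$ddf
  sorted[8] = fcae$ddffaff
  sorted[9] = ffafffcae$dd
  sorted[10] = ffcae$ddffaf
  sorted[11] = fffcae$ddffa
sorted[6] = e$ddffafffca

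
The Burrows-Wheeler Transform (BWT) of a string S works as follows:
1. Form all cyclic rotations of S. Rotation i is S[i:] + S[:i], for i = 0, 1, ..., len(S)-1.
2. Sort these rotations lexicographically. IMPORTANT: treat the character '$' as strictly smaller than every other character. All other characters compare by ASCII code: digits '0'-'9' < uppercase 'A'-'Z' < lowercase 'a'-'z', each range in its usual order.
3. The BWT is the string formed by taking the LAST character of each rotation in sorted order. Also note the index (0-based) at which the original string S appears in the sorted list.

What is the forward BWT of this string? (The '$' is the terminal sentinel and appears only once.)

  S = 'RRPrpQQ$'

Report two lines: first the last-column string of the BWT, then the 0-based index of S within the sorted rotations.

Answer: QRQpR$rP
5

Derivation:
All 8 rotations (rotation i = S[i:]+S[:i]):
  rot[0] = RRPrpQQ$
  rot[1] = RPrpQQ$R
  rot[2] = PrpQQ$RR
  rot[3] = rpQQ$RRP
  rot[4] = pQQ$RRPr
  rot[5] = QQ$RRPrp
  rot[6] = Q$RRPrpQ
  rot[7] = $RRPrpQQ
Sorted (with $ < everything):
  sorted[0] = $RRPrpQQ  (last char: 'Q')
  sorted[1] = PrpQQ$RR  (last char: 'R')
  sorted[2] = Q$RRPrpQ  (last char: 'Q')
  sorted[3] = QQ$RRPrp  (last char: 'p')
  sorted[4] = RPrpQQ$R  (last char: 'R')
  sorted[5] = RRPrpQQ$  (last char: '$')
  sorted[6] = pQQ$RRPr  (last char: 'r')
  sorted[7] = rpQQ$RRP  (last char: 'P')
Last column: QRQpR$rP
Original string S is at sorted index 5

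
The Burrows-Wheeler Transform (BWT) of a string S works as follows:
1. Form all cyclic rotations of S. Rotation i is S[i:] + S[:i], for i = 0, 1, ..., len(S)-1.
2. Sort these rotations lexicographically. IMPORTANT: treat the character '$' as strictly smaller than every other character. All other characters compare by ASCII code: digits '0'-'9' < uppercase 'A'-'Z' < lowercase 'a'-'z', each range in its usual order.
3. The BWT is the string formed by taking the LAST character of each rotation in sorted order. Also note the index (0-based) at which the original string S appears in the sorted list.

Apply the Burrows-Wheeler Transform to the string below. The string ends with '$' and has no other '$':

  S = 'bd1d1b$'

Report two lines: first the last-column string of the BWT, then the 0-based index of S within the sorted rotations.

All 7 rotations (rotation i = S[i:]+S[:i]):
  rot[0] = bd1d1b$
  rot[1] = d1d1b$b
  rot[2] = 1d1b$bd
  rot[3] = d1b$bd1
  rot[4] = 1b$bd1d
  rot[5] = b$bd1d1
  rot[6] = $bd1d1b
Sorted (with $ < everything):
  sorted[0] = $bd1d1b  (last char: 'b')
  sorted[1] = 1b$bd1d  (last char: 'd')
  sorted[2] = 1d1b$bd  (last char: 'd')
  sorted[3] = b$bd1d1  (last char: '1')
  sorted[4] = bd1d1b$  (last char: '$')
  sorted[5] = d1b$bd1  (last char: '1')
  sorted[6] = d1d1b$b  (last char: 'b')
Last column: bdd1$1b
Original string S is at sorted index 4

Answer: bdd1$1b
4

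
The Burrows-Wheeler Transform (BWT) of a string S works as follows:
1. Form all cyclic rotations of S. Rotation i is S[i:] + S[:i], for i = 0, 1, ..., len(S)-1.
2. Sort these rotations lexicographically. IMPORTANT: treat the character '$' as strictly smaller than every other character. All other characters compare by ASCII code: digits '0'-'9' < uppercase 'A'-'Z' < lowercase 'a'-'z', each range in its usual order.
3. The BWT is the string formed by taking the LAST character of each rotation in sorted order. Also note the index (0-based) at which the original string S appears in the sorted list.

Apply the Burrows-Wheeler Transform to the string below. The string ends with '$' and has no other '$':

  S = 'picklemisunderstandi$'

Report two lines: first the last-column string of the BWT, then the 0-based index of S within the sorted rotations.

Answer: itinnlddpmckeua$eriss
15

Derivation:
All 21 rotations (rotation i = S[i:]+S[:i]):
  rot[0] = picklemisunderstandi$
  rot[1] = icklemisunderstandi$p
  rot[2] = cklemisunderstandi$pi
  rot[3] = klemisunderstandi$pic
  rot[4] = lemisunderstandi$pick
  rot[5] = emisunderstandi$pickl
  rot[6] = misunderstandi$pickle
  rot[7] = isunderstandi$picklem
  rot[8] = sunderstandi$picklemi
  rot[9] = understandi$picklemis
  rot[10] = nderstandi$picklemisu
  rot[11] = derstandi$picklemisun
  rot[12] = erstandi$picklemisund
  rot[13] = rstandi$picklemisunde
  rot[14] = standi$picklemisunder
  rot[15] = tandi$picklemisunders
  rot[16] = andi$picklemisunderst
  rot[17] = ndi$picklemisundersta
  rot[18] = di$picklemisunderstan
  rot[19] = i$picklemisunderstand
  rot[20] = $picklemisunderstandi
Sorted (with $ < everything):
  sorted[0] = $picklemisunderstandi  (last char: 'i')
  sorted[1] = andi$picklemisunderst  (last char: 't')
  sorted[2] = cklemisunderstandi$pi  (last char: 'i')
  sorted[3] = derstandi$picklemisun  (last char: 'n')
  sorted[4] = di$picklemisunderstan  (last char: 'n')
  sorted[5] = emisunderstandi$pickl  (last char: 'l')
  sorted[6] = erstandi$picklemisund  (last char: 'd')
  sorted[7] = i$picklemisunderstand  (last char: 'd')
  sorted[8] = icklemisunderstandi$p  (last char: 'p')
  sorted[9] = isunderstandi$picklem  (last char: 'm')
  sorted[10] = klemisunderstandi$pic  (last char: 'c')
  sorted[11] = lemisunderstandi$pick  (last char: 'k')
  sorted[12] = misunderstandi$pickle  (last char: 'e')
  sorted[13] = nderstandi$picklemisu  (last char: 'u')
  sorted[14] = ndi$picklemisundersta  (last char: 'a')
  sorted[15] = picklemisunderstandi$  (last char: '$')
  sorted[16] = rstandi$picklemisunde  (last char: 'e')
  sorted[17] = standi$picklemisunder  (last char: 'r')
  sorted[18] = sunderstandi$picklemi  (last char: 'i')
  sorted[19] = tandi$picklemisunders  (last char: 's')
  sorted[20] = understandi$picklemis  (last char: 's')
Last column: itinnlddpmckeua$eriss
Original string S is at sorted index 15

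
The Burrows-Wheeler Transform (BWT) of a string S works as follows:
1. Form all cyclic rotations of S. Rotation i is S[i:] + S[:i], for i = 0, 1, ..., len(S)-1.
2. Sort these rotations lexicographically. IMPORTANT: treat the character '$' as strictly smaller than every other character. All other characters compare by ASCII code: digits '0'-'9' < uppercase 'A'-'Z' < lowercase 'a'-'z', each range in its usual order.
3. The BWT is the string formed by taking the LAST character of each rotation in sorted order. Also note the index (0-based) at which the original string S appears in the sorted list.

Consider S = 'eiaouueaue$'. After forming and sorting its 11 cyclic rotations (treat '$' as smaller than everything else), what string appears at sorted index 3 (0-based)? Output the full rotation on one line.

Answer: e$eiaouueau

Derivation:
All 11 rotations (rotation i = S[i:]+S[:i]):
  rot[0] = eiaouueaue$
  rot[1] = iaouueaue$e
  rot[2] = aouueaue$ei
  rot[3] = ouueaue$eia
  rot[4] = uueaue$eiao
  rot[5] = ueaue$eiaou
  rot[6] = eaue$eiaouu
  rot[7] = aue$eiaouue
  rot[8] = ue$eiaouuea
  rot[9] = e$eiaouueau
  rot[10] = $eiaouueaue
Sorted (with $ < everything):
  sorted[0] = $eiaouueaue
  sorted[1] = aouueaue$ei
  sorted[2] = aue$eiaouue
  sorted[3] = e$eiaouueau
  sorted[4] = eaue$eiaouu
  sorted[5] = eiaouueaue$
  sorted[6] = iaouueaue$e
  sorted[7] = ouueaue$eia
  sorted[8] = ue$eiaouuea
  sorted[9] = ueaue$eiaou
  sorted[10] = uueaue$eiao
sorted[3] = e$eiaouueau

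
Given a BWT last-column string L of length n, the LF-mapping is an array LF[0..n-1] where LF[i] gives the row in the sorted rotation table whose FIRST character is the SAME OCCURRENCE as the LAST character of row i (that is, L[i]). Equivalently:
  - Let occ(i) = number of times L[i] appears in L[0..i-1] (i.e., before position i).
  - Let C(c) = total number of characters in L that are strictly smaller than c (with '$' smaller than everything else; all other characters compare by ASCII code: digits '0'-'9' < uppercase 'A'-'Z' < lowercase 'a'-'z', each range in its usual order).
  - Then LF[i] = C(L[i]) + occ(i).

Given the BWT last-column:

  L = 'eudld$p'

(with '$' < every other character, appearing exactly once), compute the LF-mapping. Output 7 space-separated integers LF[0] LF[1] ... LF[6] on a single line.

Answer: 3 6 1 4 2 0 5

Derivation:
Char counts: '$':1, 'd':2, 'e':1, 'l':1, 'p':1, 'u':1
C (first-col start): C('$')=0, C('d')=1, C('e')=3, C('l')=4, C('p')=5, C('u')=6
L[0]='e': occ=0, LF[0]=C('e')+0=3+0=3
L[1]='u': occ=0, LF[1]=C('u')+0=6+0=6
L[2]='d': occ=0, LF[2]=C('d')+0=1+0=1
L[3]='l': occ=0, LF[3]=C('l')+0=4+0=4
L[4]='d': occ=1, LF[4]=C('d')+1=1+1=2
L[5]='$': occ=0, LF[5]=C('$')+0=0+0=0
L[6]='p': occ=0, LF[6]=C('p')+0=5+0=5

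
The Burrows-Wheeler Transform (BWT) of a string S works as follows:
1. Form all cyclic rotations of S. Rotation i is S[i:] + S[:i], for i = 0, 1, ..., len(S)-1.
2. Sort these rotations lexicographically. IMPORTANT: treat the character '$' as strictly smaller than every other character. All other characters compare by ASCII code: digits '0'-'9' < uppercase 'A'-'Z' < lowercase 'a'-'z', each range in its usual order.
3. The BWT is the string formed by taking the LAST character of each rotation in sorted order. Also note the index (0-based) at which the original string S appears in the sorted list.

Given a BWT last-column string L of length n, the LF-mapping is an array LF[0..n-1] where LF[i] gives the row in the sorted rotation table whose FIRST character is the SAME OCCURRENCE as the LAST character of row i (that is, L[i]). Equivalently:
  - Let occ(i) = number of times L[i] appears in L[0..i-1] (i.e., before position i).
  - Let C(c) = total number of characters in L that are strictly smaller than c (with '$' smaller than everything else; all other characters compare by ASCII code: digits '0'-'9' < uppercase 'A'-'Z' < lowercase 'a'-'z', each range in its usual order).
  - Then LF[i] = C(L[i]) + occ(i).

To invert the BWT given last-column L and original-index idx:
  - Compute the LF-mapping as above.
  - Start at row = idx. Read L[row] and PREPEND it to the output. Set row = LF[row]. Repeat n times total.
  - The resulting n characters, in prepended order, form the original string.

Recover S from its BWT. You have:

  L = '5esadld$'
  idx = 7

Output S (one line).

LF mapping: 1 5 7 2 3 6 4 0
Walk LF starting at row 7, prepending L[row]:
  step 1: row=7, L[7]='$', prepend. Next row=LF[7]=0
  step 2: row=0, L[0]='5', prepend. Next row=LF[0]=1
  step 3: row=1, L[1]='e', prepend. Next row=LF[1]=5
  step 4: row=5, L[5]='l', prepend. Next row=LF[5]=6
  step 5: row=6, L[6]='d', prepend. Next row=LF[6]=4
  step 6: row=4, L[4]='d', prepend. Next row=LF[4]=3
  step 7: row=3, L[3]='a', prepend. Next row=LF[3]=2
  step 8: row=2, L[2]='s', prepend. Next row=LF[2]=7
Reversed output: saddle5$

Answer: saddle5$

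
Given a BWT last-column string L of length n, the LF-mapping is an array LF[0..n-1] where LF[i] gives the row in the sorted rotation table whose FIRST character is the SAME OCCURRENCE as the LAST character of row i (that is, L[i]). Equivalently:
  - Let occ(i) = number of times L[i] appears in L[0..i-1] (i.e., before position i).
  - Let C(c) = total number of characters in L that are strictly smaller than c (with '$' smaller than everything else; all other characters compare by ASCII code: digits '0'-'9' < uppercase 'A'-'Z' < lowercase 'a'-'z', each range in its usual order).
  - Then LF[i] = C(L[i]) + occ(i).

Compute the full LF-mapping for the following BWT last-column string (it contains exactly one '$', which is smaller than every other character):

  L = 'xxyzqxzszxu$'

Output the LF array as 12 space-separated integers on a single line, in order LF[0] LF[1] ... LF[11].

Answer: 4 5 8 9 1 6 10 2 11 7 3 0

Derivation:
Char counts: '$':1, 'q':1, 's':1, 'u':1, 'x':4, 'y':1, 'z':3
C (first-col start): C('$')=0, C('q')=1, C('s')=2, C('u')=3, C('x')=4, C('y')=8, C('z')=9
L[0]='x': occ=0, LF[0]=C('x')+0=4+0=4
L[1]='x': occ=1, LF[1]=C('x')+1=4+1=5
L[2]='y': occ=0, LF[2]=C('y')+0=8+0=8
L[3]='z': occ=0, LF[3]=C('z')+0=9+0=9
L[4]='q': occ=0, LF[4]=C('q')+0=1+0=1
L[5]='x': occ=2, LF[5]=C('x')+2=4+2=6
L[6]='z': occ=1, LF[6]=C('z')+1=9+1=10
L[7]='s': occ=0, LF[7]=C('s')+0=2+0=2
L[8]='z': occ=2, LF[8]=C('z')+2=9+2=11
L[9]='x': occ=3, LF[9]=C('x')+3=4+3=7
L[10]='u': occ=0, LF[10]=C('u')+0=3+0=3
L[11]='$': occ=0, LF[11]=C('$')+0=0+0=0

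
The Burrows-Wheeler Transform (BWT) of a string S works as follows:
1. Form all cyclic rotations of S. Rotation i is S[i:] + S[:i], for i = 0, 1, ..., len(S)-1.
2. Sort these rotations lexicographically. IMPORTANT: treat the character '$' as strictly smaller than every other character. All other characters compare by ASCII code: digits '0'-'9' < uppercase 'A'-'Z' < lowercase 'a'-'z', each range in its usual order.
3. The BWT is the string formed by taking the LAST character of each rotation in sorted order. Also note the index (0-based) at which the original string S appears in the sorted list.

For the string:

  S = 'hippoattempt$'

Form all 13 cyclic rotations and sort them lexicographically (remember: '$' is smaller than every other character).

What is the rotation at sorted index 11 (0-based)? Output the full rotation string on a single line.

All 13 rotations (rotation i = S[i:]+S[:i]):
  rot[0] = hippoattempt$
  rot[1] = ippoattempt$h
  rot[2] = ppoattempt$hi
  rot[3] = poattempt$hip
  rot[4] = oattempt$hipp
  rot[5] = attempt$hippo
  rot[6] = ttempt$hippoa
  rot[7] = tempt$hippoat
  rot[8] = empt$hippoatt
  rot[9] = mpt$hippoatte
  rot[10] = pt$hippoattem
  rot[11] = t$hippoattemp
  rot[12] = $hippoattempt
Sorted (with $ < everything):
  sorted[0] = $hippoattempt
  sorted[1] = attempt$hippo
  sorted[2] = empt$hippoatt
  sorted[3] = hippoattempt$
  sorted[4] = ippoattempt$h
  sorted[5] = mpt$hippoatte
  sorted[6] = oattempt$hipp
  sorted[7] = poattempt$hip
  sorted[8] = ppoattempt$hi
  sorted[9] = pt$hippoattem
  sorted[10] = t$hippoattemp
  sorted[11] = tempt$hippoat
  sorted[12] = ttempt$hippoa
sorted[11] = tempt$hippoat

Answer: tempt$hippoat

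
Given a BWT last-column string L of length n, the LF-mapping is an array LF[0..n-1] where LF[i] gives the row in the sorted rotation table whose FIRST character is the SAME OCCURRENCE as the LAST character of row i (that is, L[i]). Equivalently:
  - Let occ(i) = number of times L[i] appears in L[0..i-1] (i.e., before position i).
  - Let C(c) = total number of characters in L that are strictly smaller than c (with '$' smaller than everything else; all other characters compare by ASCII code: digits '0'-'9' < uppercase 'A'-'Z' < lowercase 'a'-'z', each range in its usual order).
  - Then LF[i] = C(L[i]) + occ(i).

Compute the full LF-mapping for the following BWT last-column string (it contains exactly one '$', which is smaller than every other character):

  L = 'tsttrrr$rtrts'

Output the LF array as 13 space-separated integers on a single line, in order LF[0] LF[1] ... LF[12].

Char counts: '$':1, 'r':5, 's':2, 't':5
C (first-col start): C('$')=0, C('r')=1, C('s')=6, C('t')=8
L[0]='t': occ=0, LF[0]=C('t')+0=8+0=8
L[1]='s': occ=0, LF[1]=C('s')+0=6+0=6
L[2]='t': occ=1, LF[2]=C('t')+1=8+1=9
L[3]='t': occ=2, LF[3]=C('t')+2=8+2=10
L[4]='r': occ=0, LF[4]=C('r')+0=1+0=1
L[5]='r': occ=1, LF[5]=C('r')+1=1+1=2
L[6]='r': occ=2, LF[6]=C('r')+2=1+2=3
L[7]='$': occ=0, LF[7]=C('$')+0=0+0=0
L[8]='r': occ=3, LF[8]=C('r')+3=1+3=4
L[9]='t': occ=3, LF[9]=C('t')+3=8+3=11
L[10]='r': occ=4, LF[10]=C('r')+4=1+4=5
L[11]='t': occ=4, LF[11]=C('t')+4=8+4=12
L[12]='s': occ=1, LF[12]=C('s')+1=6+1=7

Answer: 8 6 9 10 1 2 3 0 4 11 5 12 7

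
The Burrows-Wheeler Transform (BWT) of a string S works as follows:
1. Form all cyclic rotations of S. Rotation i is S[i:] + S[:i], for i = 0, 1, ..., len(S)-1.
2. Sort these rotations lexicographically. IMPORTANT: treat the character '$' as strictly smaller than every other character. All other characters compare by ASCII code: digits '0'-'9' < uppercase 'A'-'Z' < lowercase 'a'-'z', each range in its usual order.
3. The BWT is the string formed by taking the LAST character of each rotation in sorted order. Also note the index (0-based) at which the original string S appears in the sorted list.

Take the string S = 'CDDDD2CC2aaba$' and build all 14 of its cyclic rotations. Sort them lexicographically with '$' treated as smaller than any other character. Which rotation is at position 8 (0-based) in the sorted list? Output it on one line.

All 14 rotations (rotation i = S[i:]+S[:i]):
  rot[0] = CDDDD2CC2aaba$
  rot[1] = DDDD2CC2aaba$C
  rot[2] = DDD2CC2aaba$CD
  rot[3] = DD2CC2aaba$CDD
  rot[4] = D2CC2aaba$CDDD
  rot[5] = 2CC2aaba$CDDDD
  rot[6] = CC2aaba$CDDDD2
  rot[7] = C2aaba$CDDDD2C
  rot[8] = 2aaba$CDDDD2CC
  rot[9] = aaba$CDDDD2CC2
  rot[10] = aba$CDDDD2CC2a
  rot[11] = ba$CDDDD2CC2aa
  rot[12] = a$CDDDD2CC2aab
  rot[13] = $CDDDD2CC2aaba
Sorted (with $ < everything):
  sorted[0] = $CDDDD2CC2aaba
  sorted[1] = 2CC2aaba$CDDDD
  sorted[2] = 2aaba$CDDDD2CC
  sorted[3] = C2aaba$CDDDD2C
  sorted[4] = CC2aaba$CDDDD2
  sorted[5] = CDDDD2CC2aaba$
  sorted[6] = D2CC2aaba$CDDD
  sorted[7] = DD2CC2aaba$CDD
  sorted[8] = DDD2CC2aaba$CD
  sorted[9] = DDDD2CC2aaba$C
  sorted[10] = a$CDDDD2CC2aab
  sorted[11] = aaba$CDDDD2CC2
  sorted[12] = aba$CDDDD2CC2a
  sorted[13] = ba$CDDDD2CC2aa
sorted[8] = DDD2CC2aaba$CD

Answer: DDD2CC2aaba$CD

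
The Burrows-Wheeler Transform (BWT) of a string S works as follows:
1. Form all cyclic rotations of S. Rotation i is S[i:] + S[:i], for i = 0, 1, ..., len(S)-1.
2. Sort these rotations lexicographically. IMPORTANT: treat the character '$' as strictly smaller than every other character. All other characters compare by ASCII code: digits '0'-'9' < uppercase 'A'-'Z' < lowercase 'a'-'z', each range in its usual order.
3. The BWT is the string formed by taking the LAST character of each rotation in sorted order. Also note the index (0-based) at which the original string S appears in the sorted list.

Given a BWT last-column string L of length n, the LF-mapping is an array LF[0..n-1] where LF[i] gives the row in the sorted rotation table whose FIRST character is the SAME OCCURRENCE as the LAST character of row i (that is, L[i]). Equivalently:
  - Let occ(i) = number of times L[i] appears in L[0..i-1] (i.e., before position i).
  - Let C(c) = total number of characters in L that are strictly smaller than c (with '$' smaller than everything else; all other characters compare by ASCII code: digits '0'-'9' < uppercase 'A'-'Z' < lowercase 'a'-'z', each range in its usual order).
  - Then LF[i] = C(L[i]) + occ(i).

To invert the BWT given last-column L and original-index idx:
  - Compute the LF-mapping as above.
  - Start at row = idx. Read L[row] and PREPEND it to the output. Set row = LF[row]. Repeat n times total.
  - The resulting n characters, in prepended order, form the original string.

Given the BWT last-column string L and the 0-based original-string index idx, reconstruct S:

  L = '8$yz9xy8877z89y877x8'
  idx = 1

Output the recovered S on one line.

LF mapping: 5 0 15 18 11 13 16 6 7 1 2 19 8 12 17 9 3 4 14 10
Walk LF starting at row 1, prepending L[row]:
  step 1: row=1, L[1]='$', prepend. Next row=LF[1]=0
  step 2: row=0, L[0]='8', prepend. Next row=LF[0]=5
  step 3: row=5, L[5]='x', prepend. Next row=LF[5]=13
  step 4: row=13, L[13]='9', prepend. Next row=LF[13]=12
  step 5: row=12, L[12]='8', prepend. Next row=LF[12]=8
  step 6: row=8, L[8]='8', prepend. Next row=LF[8]=7
  step 7: row=7, L[7]='8', prepend. Next row=LF[7]=6
  step 8: row=6, L[6]='y', prepend. Next row=LF[6]=16
  step 9: row=16, L[16]='7', prepend. Next row=LF[16]=3
  step 10: row=3, L[3]='z', prepend. Next row=LF[3]=18
  step 11: row=18, L[18]='x', prepend. Next row=LF[18]=14
  step 12: row=14, L[14]='y', prepend. Next row=LF[14]=17
  step 13: row=17, L[17]='7', prepend. Next row=LF[17]=4
  step 14: row=4, L[4]='9', prepend. Next row=LF[4]=11
  step 15: row=11, L[11]='z', prepend. Next row=LF[11]=19
  step 16: row=19, L[19]='8', prepend. Next row=LF[19]=10
  step 17: row=10, L[10]='7', prepend. Next row=LF[10]=2
  step 18: row=2, L[2]='y', prepend. Next row=LF[2]=15
  step 19: row=15, L[15]='8', prepend. Next row=LF[15]=9
  step 20: row=9, L[9]='7', prepend. Next row=LF[9]=1
Reversed output: 78y78z97yxz7y8889x8$

Answer: 78y78z97yxz7y8889x8$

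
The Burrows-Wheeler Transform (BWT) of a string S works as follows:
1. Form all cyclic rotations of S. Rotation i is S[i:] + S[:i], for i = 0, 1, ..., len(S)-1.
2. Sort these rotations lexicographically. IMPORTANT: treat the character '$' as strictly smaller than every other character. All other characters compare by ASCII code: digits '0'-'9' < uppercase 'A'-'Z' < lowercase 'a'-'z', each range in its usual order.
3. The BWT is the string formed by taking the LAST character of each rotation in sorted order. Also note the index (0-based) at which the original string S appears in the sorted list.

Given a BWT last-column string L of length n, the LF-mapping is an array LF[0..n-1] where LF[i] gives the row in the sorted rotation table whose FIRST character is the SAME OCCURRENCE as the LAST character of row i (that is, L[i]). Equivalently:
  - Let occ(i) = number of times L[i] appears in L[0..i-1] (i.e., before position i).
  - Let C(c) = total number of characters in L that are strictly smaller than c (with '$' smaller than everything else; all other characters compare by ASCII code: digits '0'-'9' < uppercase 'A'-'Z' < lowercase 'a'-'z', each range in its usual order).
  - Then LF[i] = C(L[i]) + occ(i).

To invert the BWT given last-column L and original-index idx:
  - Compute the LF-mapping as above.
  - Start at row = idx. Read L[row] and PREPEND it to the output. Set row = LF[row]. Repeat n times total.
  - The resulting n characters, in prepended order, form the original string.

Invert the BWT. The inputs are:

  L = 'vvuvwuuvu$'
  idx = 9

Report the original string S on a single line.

Answer: wuvvuvuuv$

Derivation:
LF mapping: 5 6 1 7 9 2 3 8 4 0
Walk LF starting at row 9, prepending L[row]:
  step 1: row=9, L[9]='$', prepend. Next row=LF[9]=0
  step 2: row=0, L[0]='v', prepend. Next row=LF[0]=5
  step 3: row=5, L[5]='u', prepend. Next row=LF[5]=2
  step 4: row=2, L[2]='u', prepend. Next row=LF[2]=1
  step 5: row=1, L[1]='v', prepend. Next row=LF[1]=6
  step 6: row=6, L[6]='u', prepend. Next row=LF[6]=3
  step 7: row=3, L[3]='v', prepend. Next row=LF[3]=7
  step 8: row=7, L[7]='v', prepend. Next row=LF[7]=8
  step 9: row=8, L[8]='u', prepend. Next row=LF[8]=4
  step 10: row=4, L[4]='w', prepend. Next row=LF[4]=9
Reversed output: wuvvuvuuv$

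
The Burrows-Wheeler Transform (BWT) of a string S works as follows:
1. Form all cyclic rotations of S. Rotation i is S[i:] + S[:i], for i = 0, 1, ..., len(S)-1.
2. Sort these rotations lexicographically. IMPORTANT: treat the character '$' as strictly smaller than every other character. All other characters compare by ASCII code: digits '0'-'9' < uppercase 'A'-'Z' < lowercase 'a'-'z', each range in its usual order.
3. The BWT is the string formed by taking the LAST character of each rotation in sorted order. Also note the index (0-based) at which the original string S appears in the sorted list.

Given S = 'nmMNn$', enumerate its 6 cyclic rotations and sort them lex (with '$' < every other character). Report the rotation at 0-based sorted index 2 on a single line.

Answer: Nn$nmM

Derivation:
All 6 rotations (rotation i = S[i:]+S[:i]):
  rot[0] = nmMNn$
  rot[1] = mMNn$n
  rot[2] = MNn$nm
  rot[3] = Nn$nmM
  rot[4] = n$nmMN
  rot[5] = $nmMNn
Sorted (with $ < everything):
  sorted[0] = $nmMNn
  sorted[1] = MNn$nm
  sorted[2] = Nn$nmM
  sorted[3] = mMNn$n
  sorted[4] = n$nmMN
  sorted[5] = nmMNn$
sorted[2] = Nn$nmM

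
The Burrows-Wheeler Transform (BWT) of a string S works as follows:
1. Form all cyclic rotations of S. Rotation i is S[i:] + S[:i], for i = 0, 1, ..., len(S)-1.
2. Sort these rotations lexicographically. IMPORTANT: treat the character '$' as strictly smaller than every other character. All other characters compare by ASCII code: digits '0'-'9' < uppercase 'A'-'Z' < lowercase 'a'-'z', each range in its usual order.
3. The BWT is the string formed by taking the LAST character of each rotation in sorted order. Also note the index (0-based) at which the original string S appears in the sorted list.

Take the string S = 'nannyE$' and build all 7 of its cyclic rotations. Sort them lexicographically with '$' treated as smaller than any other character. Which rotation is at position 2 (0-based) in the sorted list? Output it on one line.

Answer: annyE$n

Derivation:
All 7 rotations (rotation i = S[i:]+S[:i]):
  rot[0] = nannyE$
  rot[1] = annyE$n
  rot[2] = nnyE$na
  rot[3] = nyE$nan
  rot[4] = yE$nann
  rot[5] = E$nanny
  rot[6] = $nannyE
Sorted (with $ < everything):
  sorted[0] = $nannyE
  sorted[1] = E$nanny
  sorted[2] = annyE$n
  sorted[3] = nannyE$
  sorted[4] = nnyE$na
  sorted[5] = nyE$nan
  sorted[6] = yE$nann
sorted[2] = annyE$n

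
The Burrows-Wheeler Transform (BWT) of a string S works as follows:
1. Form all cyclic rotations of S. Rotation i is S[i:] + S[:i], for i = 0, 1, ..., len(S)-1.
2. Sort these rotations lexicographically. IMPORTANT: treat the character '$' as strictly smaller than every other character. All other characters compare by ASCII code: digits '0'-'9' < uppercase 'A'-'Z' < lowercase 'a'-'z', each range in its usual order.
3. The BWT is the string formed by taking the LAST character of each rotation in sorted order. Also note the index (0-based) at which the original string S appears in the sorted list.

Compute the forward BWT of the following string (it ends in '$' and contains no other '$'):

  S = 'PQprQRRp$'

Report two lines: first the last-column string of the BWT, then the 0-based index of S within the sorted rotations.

Answer: p$rPQRRQp
1

Derivation:
All 9 rotations (rotation i = S[i:]+S[:i]):
  rot[0] = PQprQRRp$
  rot[1] = QprQRRp$P
  rot[2] = prQRRp$PQ
  rot[3] = rQRRp$PQp
  rot[4] = QRRp$PQpr
  rot[5] = RRp$PQprQ
  rot[6] = Rp$PQprQR
  rot[7] = p$PQprQRR
  rot[8] = $PQprQRRp
Sorted (with $ < everything):
  sorted[0] = $PQprQRRp  (last char: 'p')
  sorted[1] = PQprQRRp$  (last char: '$')
  sorted[2] = QRRp$PQpr  (last char: 'r')
  sorted[3] = QprQRRp$P  (last char: 'P')
  sorted[4] = RRp$PQprQ  (last char: 'Q')
  sorted[5] = Rp$PQprQR  (last char: 'R')
  sorted[6] = p$PQprQRR  (last char: 'R')
  sorted[7] = prQRRp$PQ  (last char: 'Q')
  sorted[8] = rQRRp$PQp  (last char: 'p')
Last column: p$rPQRRQp
Original string S is at sorted index 1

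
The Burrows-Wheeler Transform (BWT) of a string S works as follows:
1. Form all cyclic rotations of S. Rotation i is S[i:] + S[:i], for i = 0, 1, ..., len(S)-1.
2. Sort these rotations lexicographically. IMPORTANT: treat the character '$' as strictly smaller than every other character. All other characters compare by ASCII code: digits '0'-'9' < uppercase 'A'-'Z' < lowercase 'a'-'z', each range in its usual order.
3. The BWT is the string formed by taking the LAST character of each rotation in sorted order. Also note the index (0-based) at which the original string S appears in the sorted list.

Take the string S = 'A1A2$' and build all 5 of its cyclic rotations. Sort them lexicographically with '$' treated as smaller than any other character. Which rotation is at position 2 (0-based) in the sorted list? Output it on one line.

Answer: 2$A1A

Derivation:
All 5 rotations (rotation i = S[i:]+S[:i]):
  rot[0] = A1A2$
  rot[1] = 1A2$A
  rot[2] = A2$A1
  rot[3] = 2$A1A
  rot[4] = $A1A2
Sorted (with $ < everything):
  sorted[0] = $A1A2
  sorted[1] = 1A2$A
  sorted[2] = 2$A1A
  sorted[3] = A1A2$
  sorted[4] = A2$A1
sorted[2] = 2$A1A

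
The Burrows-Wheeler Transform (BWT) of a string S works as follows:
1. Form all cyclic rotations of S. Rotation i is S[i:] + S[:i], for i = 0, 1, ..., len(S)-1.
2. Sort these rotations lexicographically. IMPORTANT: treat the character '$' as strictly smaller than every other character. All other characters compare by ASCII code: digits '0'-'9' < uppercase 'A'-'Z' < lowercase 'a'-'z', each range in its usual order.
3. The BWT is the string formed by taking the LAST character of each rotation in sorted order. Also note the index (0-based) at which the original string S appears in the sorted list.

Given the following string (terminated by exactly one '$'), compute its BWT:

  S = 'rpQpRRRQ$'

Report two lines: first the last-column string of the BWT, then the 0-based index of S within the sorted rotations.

All 9 rotations (rotation i = S[i:]+S[:i]):
  rot[0] = rpQpRRRQ$
  rot[1] = pQpRRRQ$r
  rot[2] = QpRRRQ$rp
  rot[3] = pRRRQ$rpQ
  rot[4] = RRRQ$rpQp
  rot[5] = RRQ$rpQpR
  rot[6] = RQ$rpQpRR
  rot[7] = Q$rpQpRRR
  rot[8] = $rpQpRRRQ
Sorted (with $ < everything):
  sorted[0] = $rpQpRRRQ  (last char: 'Q')
  sorted[1] = Q$rpQpRRR  (last char: 'R')
  sorted[2] = QpRRRQ$rp  (last char: 'p')
  sorted[3] = RQ$rpQpRR  (last char: 'R')
  sorted[4] = RRQ$rpQpR  (last char: 'R')
  sorted[5] = RRRQ$rpQp  (last char: 'p')
  sorted[6] = pQpRRRQ$r  (last char: 'r')
  sorted[7] = pRRRQ$rpQ  (last char: 'Q')
  sorted[8] = rpQpRRRQ$  (last char: '$')
Last column: QRpRRprQ$
Original string S is at sorted index 8

Answer: QRpRRprQ$
8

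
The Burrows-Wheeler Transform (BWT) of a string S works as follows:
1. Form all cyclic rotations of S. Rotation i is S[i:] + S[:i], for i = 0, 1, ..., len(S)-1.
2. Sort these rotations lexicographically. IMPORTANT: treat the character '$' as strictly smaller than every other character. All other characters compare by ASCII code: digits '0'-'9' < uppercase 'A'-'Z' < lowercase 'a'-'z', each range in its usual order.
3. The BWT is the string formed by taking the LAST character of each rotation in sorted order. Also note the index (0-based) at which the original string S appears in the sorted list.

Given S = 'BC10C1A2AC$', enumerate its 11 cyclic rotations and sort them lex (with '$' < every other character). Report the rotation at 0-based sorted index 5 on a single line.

Answer: A2AC$BC10C1

Derivation:
All 11 rotations (rotation i = S[i:]+S[:i]):
  rot[0] = BC10C1A2AC$
  rot[1] = C10C1A2AC$B
  rot[2] = 10C1A2AC$BC
  rot[3] = 0C1A2AC$BC1
  rot[4] = C1A2AC$BC10
  rot[5] = 1A2AC$BC10C
  rot[6] = A2AC$BC10C1
  rot[7] = 2AC$BC10C1A
  rot[8] = AC$BC10C1A2
  rot[9] = C$BC10C1A2A
  rot[10] = $BC10C1A2AC
Sorted (with $ < everything):
  sorted[0] = $BC10C1A2AC
  sorted[1] = 0C1A2AC$BC1
  sorted[2] = 10C1A2AC$BC
  sorted[3] = 1A2AC$BC10C
  sorted[4] = 2AC$BC10C1A
  sorted[5] = A2AC$BC10C1
  sorted[6] = AC$BC10C1A2
  sorted[7] = BC10C1A2AC$
  sorted[8] = C$BC10C1A2A
  sorted[9] = C10C1A2AC$B
  sorted[10] = C1A2AC$BC10
sorted[5] = A2AC$BC10C1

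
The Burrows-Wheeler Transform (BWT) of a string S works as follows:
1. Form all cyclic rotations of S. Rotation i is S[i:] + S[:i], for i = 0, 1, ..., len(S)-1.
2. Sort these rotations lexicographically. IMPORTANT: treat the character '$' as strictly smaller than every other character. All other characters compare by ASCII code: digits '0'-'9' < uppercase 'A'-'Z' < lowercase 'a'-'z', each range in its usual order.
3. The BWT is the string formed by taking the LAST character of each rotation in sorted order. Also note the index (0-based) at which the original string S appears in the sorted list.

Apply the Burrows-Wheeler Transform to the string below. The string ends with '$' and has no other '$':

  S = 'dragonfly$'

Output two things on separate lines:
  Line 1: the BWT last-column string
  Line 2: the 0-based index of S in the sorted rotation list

All 10 rotations (rotation i = S[i:]+S[:i]):
  rot[0] = dragonfly$
  rot[1] = ragonfly$d
  rot[2] = agonfly$dr
  rot[3] = gonfly$dra
  rot[4] = onfly$drag
  rot[5] = nfly$drago
  rot[6] = fly$dragon
  rot[7] = ly$dragonf
  rot[8] = y$dragonfl
  rot[9] = $dragonfly
Sorted (with $ < everything):
  sorted[0] = $dragonfly  (last char: 'y')
  sorted[1] = agonfly$dr  (last char: 'r')
  sorted[2] = dragonfly$  (last char: '$')
  sorted[3] = fly$dragon  (last char: 'n')
  sorted[4] = gonfly$dra  (last char: 'a')
  sorted[5] = ly$dragonf  (last char: 'f')
  sorted[6] = nfly$drago  (last char: 'o')
  sorted[7] = onfly$drag  (last char: 'g')
  sorted[8] = ragonfly$d  (last char: 'd')
  sorted[9] = y$dragonfl  (last char: 'l')
Last column: yr$nafogdl
Original string S is at sorted index 2

Answer: yr$nafogdl
2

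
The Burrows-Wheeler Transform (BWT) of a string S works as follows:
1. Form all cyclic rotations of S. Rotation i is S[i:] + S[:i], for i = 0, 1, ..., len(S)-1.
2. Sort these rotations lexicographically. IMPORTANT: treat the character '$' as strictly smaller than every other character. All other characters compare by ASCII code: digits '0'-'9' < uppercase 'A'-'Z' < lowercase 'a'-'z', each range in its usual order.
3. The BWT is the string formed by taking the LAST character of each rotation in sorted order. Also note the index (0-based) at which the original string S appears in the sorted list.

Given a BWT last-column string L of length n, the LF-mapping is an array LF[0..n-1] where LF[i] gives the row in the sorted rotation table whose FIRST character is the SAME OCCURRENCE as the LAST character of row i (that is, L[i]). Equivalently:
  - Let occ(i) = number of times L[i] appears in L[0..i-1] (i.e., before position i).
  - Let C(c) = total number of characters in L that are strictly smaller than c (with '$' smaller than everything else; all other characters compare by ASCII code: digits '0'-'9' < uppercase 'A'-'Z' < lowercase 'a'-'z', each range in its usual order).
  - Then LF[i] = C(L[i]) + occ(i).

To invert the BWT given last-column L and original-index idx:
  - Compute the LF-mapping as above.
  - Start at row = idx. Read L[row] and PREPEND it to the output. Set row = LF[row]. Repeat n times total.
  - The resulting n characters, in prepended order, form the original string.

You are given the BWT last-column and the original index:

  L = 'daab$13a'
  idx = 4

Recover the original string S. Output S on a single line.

LF mapping: 7 3 4 6 0 1 2 5
Walk LF starting at row 4, prepending L[row]:
  step 1: row=4, L[4]='$', prepend. Next row=LF[4]=0
  step 2: row=0, L[0]='d', prepend. Next row=LF[0]=7
  step 3: row=7, L[7]='a', prepend. Next row=LF[7]=5
  step 4: row=5, L[5]='1', prepend. Next row=LF[5]=1
  step 5: row=1, L[1]='a', prepend. Next row=LF[1]=3
  step 6: row=3, L[3]='b', prepend. Next row=LF[3]=6
  step 7: row=6, L[6]='3', prepend. Next row=LF[6]=2
  step 8: row=2, L[2]='a', prepend. Next row=LF[2]=4
Reversed output: a3ba1ad$

Answer: a3ba1ad$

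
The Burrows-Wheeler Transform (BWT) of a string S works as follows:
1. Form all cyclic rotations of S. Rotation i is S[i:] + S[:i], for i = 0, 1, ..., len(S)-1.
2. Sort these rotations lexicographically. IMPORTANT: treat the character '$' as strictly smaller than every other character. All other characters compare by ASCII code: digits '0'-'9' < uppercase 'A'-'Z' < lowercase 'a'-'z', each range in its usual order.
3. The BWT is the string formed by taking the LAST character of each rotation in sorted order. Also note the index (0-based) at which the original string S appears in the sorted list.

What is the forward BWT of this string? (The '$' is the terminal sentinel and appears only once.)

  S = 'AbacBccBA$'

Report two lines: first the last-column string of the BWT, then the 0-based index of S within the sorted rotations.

All 10 rotations (rotation i = S[i:]+S[:i]):
  rot[0] = AbacBccBA$
  rot[1] = bacBccBA$A
  rot[2] = acBccBA$Ab
  rot[3] = cBccBA$Aba
  rot[4] = BccBA$Abac
  rot[5] = ccBA$AbacB
  rot[6] = cBA$AbacBc
  rot[7] = BA$AbacBcc
  rot[8] = A$AbacBccB
  rot[9] = $AbacBccBA
Sorted (with $ < everything):
  sorted[0] = $AbacBccBA  (last char: 'A')
  sorted[1] = A$AbacBccB  (last char: 'B')
  sorted[2] = AbacBccBA$  (last char: '$')
  sorted[3] = BA$AbacBcc  (last char: 'c')
  sorted[4] = BccBA$Abac  (last char: 'c')
  sorted[5] = acBccBA$Ab  (last char: 'b')
  sorted[6] = bacBccBA$A  (last char: 'A')
  sorted[7] = cBA$AbacBc  (last char: 'c')
  sorted[8] = cBccBA$Aba  (last char: 'a')
  sorted[9] = ccBA$AbacB  (last char: 'B')
Last column: AB$ccbAcaB
Original string S is at sorted index 2

Answer: AB$ccbAcaB
2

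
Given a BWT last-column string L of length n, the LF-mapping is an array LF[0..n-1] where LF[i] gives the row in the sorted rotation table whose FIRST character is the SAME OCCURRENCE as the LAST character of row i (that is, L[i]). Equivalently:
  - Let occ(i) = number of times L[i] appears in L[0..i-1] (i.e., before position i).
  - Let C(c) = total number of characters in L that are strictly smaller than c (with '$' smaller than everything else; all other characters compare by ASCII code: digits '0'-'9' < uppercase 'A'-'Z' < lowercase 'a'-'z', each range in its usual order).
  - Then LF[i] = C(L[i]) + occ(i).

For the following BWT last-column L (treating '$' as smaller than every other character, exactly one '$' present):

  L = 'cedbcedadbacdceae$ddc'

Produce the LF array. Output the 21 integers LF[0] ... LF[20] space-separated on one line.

Answer: 6 17 11 4 7 18 12 1 13 5 2 8 14 9 19 3 20 0 15 16 10

Derivation:
Char counts: '$':1, 'a':3, 'b':2, 'c':5, 'd':6, 'e':4
C (first-col start): C('$')=0, C('a')=1, C('b')=4, C('c')=6, C('d')=11, C('e')=17
L[0]='c': occ=0, LF[0]=C('c')+0=6+0=6
L[1]='e': occ=0, LF[1]=C('e')+0=17+0=17
L[2]='d': occ=0, LF[2]=C('d')+0=11+0=11
L[3]='b': occ=0, LF[3]=C('b')+0=4+0=4
L[4]='c': occ=1, LF[4]=C('c')+1=6+1=7
L[5]='e': occ=1, LF[5]=C('e')+1=17+1=18
L[6]='d': occ=1, LF[6]=C('d')+1=11+1=12
L[7]='a': occ=0, LF[7]=C('a')+0=1+0=1
L[8]='d': occ=2, LF[8]=C('d')+2=11+2=13
L[9]='b': occ=1, LF[9]=C('b')+1=4+1=5
L[10]='a': occ=1, LF[10]=C('a')+1=1+1=2
L[11]='c': occ=2, LF[11]=C('c')+2=6+2=8
L[12]='d': occ=3, LF[12]=C('d')+3=11+3=14
L[13]='c': occ=3, LF[13]=C('c')+3=6+3=9
L[14]='e': occ=2, LF[14]=C('e')+2=17+2=19
L[15]='a': occ=2, LF[15]=C('a')+2=1+2=3
L[16]='e': occ=3, LF[16]=C('e')+3=17+3=20
L[17]='$': occ=0, LF[17]=C('$')+0=0+0=0
L[18]='d': occ=4, LF[18]=C('d')+4=11+4=15
L[19]='d': occ=5, LF[19]=C('d')+5=11+5=16
L[20]='c': occ=4, LF[20]=C('c')+4=6+4=10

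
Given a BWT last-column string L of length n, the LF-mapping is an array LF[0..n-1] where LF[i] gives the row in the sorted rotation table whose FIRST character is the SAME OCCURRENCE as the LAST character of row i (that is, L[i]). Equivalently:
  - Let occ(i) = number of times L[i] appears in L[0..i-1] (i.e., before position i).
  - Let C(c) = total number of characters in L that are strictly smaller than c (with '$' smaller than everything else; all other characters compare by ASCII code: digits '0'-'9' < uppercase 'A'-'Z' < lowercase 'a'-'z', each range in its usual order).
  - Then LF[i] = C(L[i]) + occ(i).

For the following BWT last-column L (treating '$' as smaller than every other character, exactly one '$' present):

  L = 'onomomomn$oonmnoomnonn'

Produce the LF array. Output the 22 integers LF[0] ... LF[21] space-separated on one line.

Answer: 13 6 14 1 15 2 16 3 7 0 17 18 8 4 9 19 20 5 10 21 11 12

Derivation:
Char counts: '$':1, 'm':5, 'n':7, 'o':9
C (first-col start): C('$')=0, C('m')=1, C('n')=6, C('o')=13
L[0]='o': occ=0, LF[0]=C('o')+0=13+0=13
L[1]='n': occ=0, LF[1]=C('n')+0=6+0=6
L[2]='o': occ=1, LF[2]=C('o')+1=13+1=14
L[3]='m': occ=0, LF[3]=C('m')+0=1+0=1
L[4]='o': occ=2, LF[4]=C('o')+2=13+2=15
L[5]='m': occ=1, LF[5]=C('m')+1=1+1=2
L[6]='o': occ=3, LF[6]=C('o')+3=13+3=16
L[7]='m': occ=2, LF[7]=C('m')+2=1+2=3
L[8]='n': occ=1, LF[8]=C('n')+1=6+1=7
L[9]='$': occ=0, LF[9]=C('$')+0=0+0=0
L[10]='o': occ=4, LF[10]=C('o')+4=13+4=17
L[11]='o': occ=5, LF[11]=C('o')+5=13+5=18
L[12]='n': occ=2, LF[12]=C('n')+2=6+2=8
L[13]='m': occ=3, LF[13]=C('m')+3=1+3=4
L[14]='n': occ=3, LF[14]=C('n')+3=6+3=9
L[15]='o': occ=6, LF[15]=C('o')+6=13+6=19
L[16]='o': occ=7, LF[16]=C('o')+7=13+7=20
L[17]='m': occ=4, LF[17]=C('m')+4=1+4=5
L[18]='n': occ=4, LF[18]=C('n')+4=6+4=10
L[19]='o': occ=8, LF[19]=C('o')+8=13+8=21
L[20]='n': occ=5, LF[20]=C('n')+5=6+5=11
L[21]='n': occ=6, LF[21]=C('n')+6=6+6=12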